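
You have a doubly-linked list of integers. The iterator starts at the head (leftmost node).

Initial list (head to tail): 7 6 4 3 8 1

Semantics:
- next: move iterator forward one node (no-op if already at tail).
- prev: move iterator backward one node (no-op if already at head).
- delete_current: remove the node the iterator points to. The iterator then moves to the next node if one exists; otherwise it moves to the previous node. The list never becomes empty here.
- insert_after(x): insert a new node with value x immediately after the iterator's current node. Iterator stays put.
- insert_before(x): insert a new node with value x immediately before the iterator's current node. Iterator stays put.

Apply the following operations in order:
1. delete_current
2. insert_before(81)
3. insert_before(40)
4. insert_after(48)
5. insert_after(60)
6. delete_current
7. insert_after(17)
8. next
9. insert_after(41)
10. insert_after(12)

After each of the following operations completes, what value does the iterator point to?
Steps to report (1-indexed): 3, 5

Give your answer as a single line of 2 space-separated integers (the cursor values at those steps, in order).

After 1 (delete_current): list=[6, 4, 3, 8, 1] cursor@6
After 2 (insert_before(81)): list=[81, 6, 4, 3, 8, 1] cursor@6
After 3 (insert_before(40)): list=[81, 40, 6, 4, 3, 8, 1] cursor@6
After 4 (insert_after(48)): list=[81, 40, 6, 48, 4, 3, 8, 1] cursor@6
After 5 (insert_after(60)): list=[81, 40, 6, 60, 48, 4, 3, 8, 1] cursor@6
After 6 (delete_current): list=[81, 40, 60, 48, 4, 3, 8, 1] cursor@60
After 7 (insert_after(17)): list=[81, 40, 60, 17, 48, 4, 3, 8, 1] cursor@60
After 8 (next): list=[81, 40, 60, 17, 48, 4, 3, 8, 1] cursor@17
After 9 (insert_after(41)): list=[81, 40, 60, 17, 41, 48, 4, 3, 8, 1] cursor@17
After 10 (insert_after(12)): list=[81, 40, 60, 17, 12, 41, 48, 4, 3, 8, 1] cursor@17

Answer: 6 6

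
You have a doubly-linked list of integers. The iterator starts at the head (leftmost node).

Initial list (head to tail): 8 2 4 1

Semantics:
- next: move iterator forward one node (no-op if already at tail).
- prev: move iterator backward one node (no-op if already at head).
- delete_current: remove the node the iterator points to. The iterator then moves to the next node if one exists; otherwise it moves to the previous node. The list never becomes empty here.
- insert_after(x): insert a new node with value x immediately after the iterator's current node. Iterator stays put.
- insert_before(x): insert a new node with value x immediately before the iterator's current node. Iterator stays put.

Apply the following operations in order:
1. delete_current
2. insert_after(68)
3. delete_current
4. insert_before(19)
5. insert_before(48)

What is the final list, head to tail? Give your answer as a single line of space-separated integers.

Answer: 19 48 68 4 1

Derivation:
After 1 (delete_current): list=[2, 4, 1] cursor@2
After 2 (insert_after(68)): list=[2, 68, 4, 1] cursor@2
After 3 (delete_current): list=[68, 4, 1] cursor@68
After 4 (insert_before(19)): list=[19, 68, 4, 1] cursor@68
After 5 (insert_before(48)): list=[19, 48, 68, 4, 1] cursor@68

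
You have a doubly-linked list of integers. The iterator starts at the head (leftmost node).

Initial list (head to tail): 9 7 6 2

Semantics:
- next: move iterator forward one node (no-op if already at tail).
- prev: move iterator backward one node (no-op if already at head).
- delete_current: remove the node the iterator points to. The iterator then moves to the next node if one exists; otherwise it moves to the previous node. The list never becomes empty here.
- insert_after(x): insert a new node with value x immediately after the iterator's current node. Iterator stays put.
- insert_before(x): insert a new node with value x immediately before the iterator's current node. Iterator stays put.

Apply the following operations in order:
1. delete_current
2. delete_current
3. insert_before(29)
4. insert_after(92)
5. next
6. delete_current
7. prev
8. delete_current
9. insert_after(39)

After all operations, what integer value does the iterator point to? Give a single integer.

Answer: 2

Derivation:
After 1 (delete_current): list=[7, 6, 2] cursor@7
After 2 (delete_current): list=[6, 2] cursor@6
After 3 (insert_before(29)): list=[29, 6, 2] cursor@6
After 4 (insert_after(92)): list=[29, 6, 92, 2] cursor@6
After 5 (next): list=[29, 6, 92, 2] cursor@92
After 6 (delete_current): list=[29, 6, 2] cursor@2
After 7 (prev): list=[29, 6, 2] cursor@6
After 8 (delete_current): list=[29, 2] cursor@2
After 9 (insert_after(39)): list=[29, 2, 39] cursor@2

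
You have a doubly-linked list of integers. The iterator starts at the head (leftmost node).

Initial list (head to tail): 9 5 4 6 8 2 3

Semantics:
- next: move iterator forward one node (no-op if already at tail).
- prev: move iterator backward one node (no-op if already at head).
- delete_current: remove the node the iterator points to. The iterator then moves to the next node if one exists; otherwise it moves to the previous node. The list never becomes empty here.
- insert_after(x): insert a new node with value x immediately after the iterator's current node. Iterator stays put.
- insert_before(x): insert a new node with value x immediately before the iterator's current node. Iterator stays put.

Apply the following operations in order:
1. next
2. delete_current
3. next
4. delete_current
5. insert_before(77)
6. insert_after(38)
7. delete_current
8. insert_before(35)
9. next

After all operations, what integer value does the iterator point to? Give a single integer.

After 1 (next): list=[9, 5, 4, 6, 8, 2, 3] cursor@5
After 2 (delete_current): list=[9, 4, 6, 8, 2, 3] cursor@4
After 3 (next): list=[9, 4, 6, 8, 2, 3] cursor@6
After 4 (delete_current): list=[9, 4, 8, 2, 3] cursor@8
After 5 (insert_before(77)): list=[9, 4, 77, 8, 2, 3] cursor@8
After 6 (insert_after(38)): list=[9, 4, 77, 8, 38, 2, 3] cursor@8
After 7 (delete_current): list=[9, 4, 77, 38, 2, 3] cursor@38
After 8 (insert_before(35)): list=[9, 4, 77, 35, 38, 2, 3] cursor@38
After 9 (next): list=[9, 4, 77, 35, 38, 2, 3] cursor@2

Answer: 2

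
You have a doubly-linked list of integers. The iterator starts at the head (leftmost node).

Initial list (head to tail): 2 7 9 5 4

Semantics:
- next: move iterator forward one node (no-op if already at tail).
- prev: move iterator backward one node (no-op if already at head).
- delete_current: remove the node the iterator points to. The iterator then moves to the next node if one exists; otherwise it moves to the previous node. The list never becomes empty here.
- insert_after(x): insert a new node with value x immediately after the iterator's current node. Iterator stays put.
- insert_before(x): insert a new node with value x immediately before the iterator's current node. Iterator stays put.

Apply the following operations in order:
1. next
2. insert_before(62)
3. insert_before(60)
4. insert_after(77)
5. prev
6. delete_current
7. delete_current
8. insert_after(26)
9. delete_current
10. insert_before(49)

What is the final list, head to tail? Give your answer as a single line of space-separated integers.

Answer: 2 62 49 26 9 5 4

Derivation:
After 1 (next): list=[2, 7, 9, 5, 4] cursor@7
After 2 (insert_before(62)): list=[2, 62, 7, 9, 5, 4] cursor@7
After 3 (insert_before(60)): list=[2, 62, 60, 7, 9, 5, 4] cursor@7
After 4 (insert_after(77)): list=[2, 62, 60, 7, 77, 9, 5, 4] cursor@7
After 5 (prev): list=[2, 62, 60, 7, 77, 9, 5, 4] cursor@60
After 6 (delete_current): list=[2, 62, 7, 77, 9, 5, 4] cursor@7
After 7 (delete_current): list=[2, 62, 77, 9, 5, 4] cursor@77
After 8 (insert_after(26)): list=[2, 62, 77, 26, 9, 5, 4] cursor@77
After 9 (delete_current): list=[2, 62, 26, 9, 5, 4] cursor@26
After 10 (insert_before(49)): list=[2, 62, 49, 26, 9, 5, 4] cursor@26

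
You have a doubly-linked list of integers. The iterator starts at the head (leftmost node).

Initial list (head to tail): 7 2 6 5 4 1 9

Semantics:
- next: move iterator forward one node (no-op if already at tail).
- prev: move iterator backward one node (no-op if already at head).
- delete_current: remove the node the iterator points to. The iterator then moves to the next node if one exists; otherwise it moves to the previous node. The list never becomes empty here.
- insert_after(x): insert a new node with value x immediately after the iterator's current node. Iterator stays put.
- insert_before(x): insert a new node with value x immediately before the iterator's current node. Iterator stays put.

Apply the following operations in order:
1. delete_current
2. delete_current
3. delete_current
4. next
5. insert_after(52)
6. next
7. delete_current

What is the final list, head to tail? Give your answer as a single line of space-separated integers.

Answer: 5 4 1 9

Derivation:
After 1 (delete_current): list=[2, 6, 5, 4, 1, 9] cursor@2
After 2 (delete_current): list=[6, 5, 4, 1, 9] cursor@6
After 3 (delete_current): list=[5, 4, 1, 9] cursor@5
After 4 (next): list=[5, 4, 1, 9] cursor@4
After 5 (insert_after(52)): list=[5, 4, 52, 1, 9] cursor@4
After 6 (next): list=[5, 4, 52, 1, 9] cursor@52
After 7 (delete_current): list=[5, 4, 1, 9] cursor@1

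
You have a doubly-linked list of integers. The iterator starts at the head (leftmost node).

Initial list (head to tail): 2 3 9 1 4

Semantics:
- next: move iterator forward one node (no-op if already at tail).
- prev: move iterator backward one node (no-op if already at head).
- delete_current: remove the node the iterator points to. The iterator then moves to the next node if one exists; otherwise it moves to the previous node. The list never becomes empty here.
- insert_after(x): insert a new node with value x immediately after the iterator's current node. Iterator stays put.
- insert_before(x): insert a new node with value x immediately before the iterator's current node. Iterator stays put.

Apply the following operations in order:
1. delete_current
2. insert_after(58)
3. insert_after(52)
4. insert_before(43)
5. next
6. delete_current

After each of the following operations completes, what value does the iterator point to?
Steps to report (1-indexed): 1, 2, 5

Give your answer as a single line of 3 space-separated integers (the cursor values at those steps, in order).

Answer: 3 3 52

Derivation:
After 1 (delete_current): list=[3, 9, 1, 4] cursor@3
After 2 (insert_after(58)): list=[3, 58, 9, 1, 4] cursor@3
After 3 (insert_after(52)): list=[3, 52, 58, 9, 1, 4] cursor@3
After 4 (insert_before(43)): list=[43, 3, 52, 58, 9, 1, 4] cursor@3
After 5 (next): list=[43, 3, 52, 58, 9, 1, 4] cursor@52
After 6 (delete_current): list=[43, 3, 58, 9, 1, 4] cursor@58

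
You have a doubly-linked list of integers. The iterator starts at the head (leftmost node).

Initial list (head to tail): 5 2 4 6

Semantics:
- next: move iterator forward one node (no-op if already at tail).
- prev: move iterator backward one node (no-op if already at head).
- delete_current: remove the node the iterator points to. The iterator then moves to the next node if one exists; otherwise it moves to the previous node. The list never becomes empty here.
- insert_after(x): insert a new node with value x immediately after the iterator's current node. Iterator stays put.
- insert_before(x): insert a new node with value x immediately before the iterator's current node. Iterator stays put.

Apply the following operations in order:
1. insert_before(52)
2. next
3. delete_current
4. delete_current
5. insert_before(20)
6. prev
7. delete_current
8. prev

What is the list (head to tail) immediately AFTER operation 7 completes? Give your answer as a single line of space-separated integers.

After 1 (insert_before(52)): list=[52, 5, 2, 4, 6] cursor@5
After 2 (next): list=[52, 5, 2, 4, 6] cursor@2
After 3 (delete_current): list=[52, 5, 4, 6] cursor@4
After 4 (delete_current): list=[52, 5, 6] cursor@6
After 5 (insert_before(20)): list=[52, 5, 20, 6] cursor@6
After 6 (prev): list=[52, 5, 20, 6] cursor@20
After 7 (delete_current): list=[52, 5, 6] cursor@6

Answer: 52 5 6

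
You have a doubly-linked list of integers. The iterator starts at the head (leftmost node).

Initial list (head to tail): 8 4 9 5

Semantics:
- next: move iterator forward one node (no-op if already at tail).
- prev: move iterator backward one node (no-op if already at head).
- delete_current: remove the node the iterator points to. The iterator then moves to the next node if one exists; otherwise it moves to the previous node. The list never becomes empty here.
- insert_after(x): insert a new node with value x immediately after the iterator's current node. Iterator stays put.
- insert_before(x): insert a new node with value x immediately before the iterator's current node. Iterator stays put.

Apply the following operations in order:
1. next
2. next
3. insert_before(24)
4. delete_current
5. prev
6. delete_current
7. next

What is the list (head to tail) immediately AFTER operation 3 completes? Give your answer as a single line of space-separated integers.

After 1 (next): list=[8, 4, 9, 5] cursor@4
After 2 (next): list=[8, 4, 9, 5] cursor@9
After 3 (insert_before(24)): list=[8, 4, 24, 9, 5] cursor@9

Answer: 8 4 24 9 5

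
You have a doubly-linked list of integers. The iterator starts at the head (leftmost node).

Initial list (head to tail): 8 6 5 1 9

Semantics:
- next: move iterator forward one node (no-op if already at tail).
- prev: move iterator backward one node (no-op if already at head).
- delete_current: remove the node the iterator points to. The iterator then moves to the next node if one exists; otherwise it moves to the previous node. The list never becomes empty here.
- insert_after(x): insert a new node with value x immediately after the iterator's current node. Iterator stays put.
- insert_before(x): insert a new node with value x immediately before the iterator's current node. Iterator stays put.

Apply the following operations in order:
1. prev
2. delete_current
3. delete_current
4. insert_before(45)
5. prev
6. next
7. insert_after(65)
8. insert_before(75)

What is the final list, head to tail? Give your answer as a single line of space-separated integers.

Answer: 45 75 5 65 1 9

Derivation:
After 1 (prev): list=[8, 6, 5, 1, 9] cursor@8
After 2 (delete_current): list=[6, 5, 1, 9] cursor@6
After 3 (delete_current): list=[5, 1, 9] cursor@5
After 4 (insert_before(45)): list=[45, 5, 1, 9] cursor@5
After 5 (prev): list=[45, 5, 1, 9] cursor@45
After 6 (next): list=[45, 5, 1, 9] cursor@5
After 7 (insert_after(65)): list=[45, 5, 65, 1, 9] cursor@5
After 8 (insert_before(75)): list=[45, 75, 5, 65, 1, 9] cursor@5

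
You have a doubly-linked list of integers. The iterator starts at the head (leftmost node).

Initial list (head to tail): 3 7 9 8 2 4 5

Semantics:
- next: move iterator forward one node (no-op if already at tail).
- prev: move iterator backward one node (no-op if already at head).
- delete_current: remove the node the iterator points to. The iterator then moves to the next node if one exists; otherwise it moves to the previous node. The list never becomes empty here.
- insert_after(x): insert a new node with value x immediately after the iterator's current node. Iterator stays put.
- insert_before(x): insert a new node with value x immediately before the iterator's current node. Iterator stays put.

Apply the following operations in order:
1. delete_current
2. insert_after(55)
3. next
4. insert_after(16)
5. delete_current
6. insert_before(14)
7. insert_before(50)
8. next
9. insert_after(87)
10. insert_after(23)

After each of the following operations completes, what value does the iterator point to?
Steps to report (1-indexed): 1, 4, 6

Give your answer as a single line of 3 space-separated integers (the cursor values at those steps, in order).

Answer: 7 55 16

Derivation:
After 1 (delete_current): list=[7, 9, 8, 2, 4, 5] cursor@7
After 2 (insert_after(55)): list=[7, 55, 9, 8, 2, 4, 5] cursor@7
After 3 (next): list=[7, 55, 9, 8, 2, 4, 5] cursor@55
After 4 (insert_after(16)): list=[7, 55, 16, 9, 8, 2, 4, 5] cursor@55
After 5 (delete_current): list=[7, 16, 9, 8, 2, 4, 5] cursor@16
After 6 (insert_before(14)): list=[7, 14, 16, 9, 8, 2, 4, 5] cursor@16
After 7 (insert_before(50)): list=[7, 14, 50, 16, 9, 8, 2, 4, 5] cursor@16
After 8 (next): list=[7, 14, 50, 16, 9, 8, 2, 4, 5] cursor@9
After 9 (insert_after(87)): list=[7, 14, 50, 16, 9, 87, 8, 2, 4, 5] cursor@9
After 10 (insert_after(23)): list=[7, 14, 50, 16, 9, 23, 87, 8, 2, 4, 5] cursor@9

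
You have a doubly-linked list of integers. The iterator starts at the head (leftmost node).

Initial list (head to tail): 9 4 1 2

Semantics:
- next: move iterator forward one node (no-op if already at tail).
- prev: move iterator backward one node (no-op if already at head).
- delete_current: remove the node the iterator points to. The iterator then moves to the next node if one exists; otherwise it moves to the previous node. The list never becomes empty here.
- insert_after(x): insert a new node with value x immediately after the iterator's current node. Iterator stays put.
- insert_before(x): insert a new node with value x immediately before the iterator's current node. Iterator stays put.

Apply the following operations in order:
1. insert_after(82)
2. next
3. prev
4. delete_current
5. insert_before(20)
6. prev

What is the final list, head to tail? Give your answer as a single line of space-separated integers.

Answer: 20 82 4 1 2

Derivation:
After 1 (insert_after(82)): list=[9, 82, 4, 1, 2] cursor@9
After 2 (next): list=[9, 82, 4, 1, 2] cursor@82
After 3 (prev): list=[9, 82, 4, 1, 2] cursor@9
After 4 (delete_current): list=[82, 4, 1, 2] cursor@82
After 5 (insert_before(20)): list=[20, 82, 4, 1, 2] cursor@82
After 6 (prev): list=[20, 82, 4, 1, 2] cursor@20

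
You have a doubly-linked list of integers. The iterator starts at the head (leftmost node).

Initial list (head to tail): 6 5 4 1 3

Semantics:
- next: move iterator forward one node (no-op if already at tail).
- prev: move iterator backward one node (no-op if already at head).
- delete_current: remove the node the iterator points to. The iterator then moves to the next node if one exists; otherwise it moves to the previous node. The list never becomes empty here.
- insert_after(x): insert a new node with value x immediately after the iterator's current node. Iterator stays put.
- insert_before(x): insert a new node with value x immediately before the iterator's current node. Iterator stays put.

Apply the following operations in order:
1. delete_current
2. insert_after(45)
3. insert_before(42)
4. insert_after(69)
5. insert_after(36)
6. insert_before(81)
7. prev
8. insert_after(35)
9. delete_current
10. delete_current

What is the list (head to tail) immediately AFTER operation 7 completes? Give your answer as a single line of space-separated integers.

After 1 (delete_current): list=[5, 4, 1, 3] cursor@5
After 2 (insert_after(45)): list=[5, 45, 4, 1, 3] cursor@5
After 3 (insert_before(42)): list=[42, 5, 45, 4, 1, 3] cursor@5
After 4 (insert_after(69)): list=[42, 5, 69, 45, 4, 1, 3] cursor@5
After 5 (insert_after(36)): list=[42, 5, 36, 69, 45, 4, 1, 3] cursor@5
After 6 (insert_before(81)): list=[42, 81, 5, 36, 69, 45, 4, 1, 3] cursor@5
After 7 (prev): list=[42, 81, 5, 36, 69, 45, 4, 1, 3] cursor@81

Answer: 42 81 5 36 69 45 4 1 3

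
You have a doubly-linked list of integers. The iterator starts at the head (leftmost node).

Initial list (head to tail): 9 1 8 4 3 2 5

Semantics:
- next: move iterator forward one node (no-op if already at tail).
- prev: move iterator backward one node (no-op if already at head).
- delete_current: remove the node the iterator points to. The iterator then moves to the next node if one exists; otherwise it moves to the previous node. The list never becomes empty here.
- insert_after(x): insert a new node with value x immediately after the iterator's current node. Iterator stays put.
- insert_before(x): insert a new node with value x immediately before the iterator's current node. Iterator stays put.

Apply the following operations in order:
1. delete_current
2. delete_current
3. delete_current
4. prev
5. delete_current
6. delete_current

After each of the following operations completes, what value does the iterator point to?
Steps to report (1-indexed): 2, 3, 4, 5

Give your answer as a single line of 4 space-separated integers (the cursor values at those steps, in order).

After 1 (delete_current): list=[1, 8, 4, 3, 2, 5] cursor@1
After 2 (delete_current): list=[8, 4, 3, 2, 5] cursor@8
After 3 (delete_current): list=[4, 3, 2, 5] cursor@4
After 4 (prev): list=[4, 3, 2, 5] cursor@4
After 5 (delete_current): list=[3, 2, 5] cursor@3
After 6 (delete_current): list=[2, 5] cursor@2

Answer: 8 4 4 3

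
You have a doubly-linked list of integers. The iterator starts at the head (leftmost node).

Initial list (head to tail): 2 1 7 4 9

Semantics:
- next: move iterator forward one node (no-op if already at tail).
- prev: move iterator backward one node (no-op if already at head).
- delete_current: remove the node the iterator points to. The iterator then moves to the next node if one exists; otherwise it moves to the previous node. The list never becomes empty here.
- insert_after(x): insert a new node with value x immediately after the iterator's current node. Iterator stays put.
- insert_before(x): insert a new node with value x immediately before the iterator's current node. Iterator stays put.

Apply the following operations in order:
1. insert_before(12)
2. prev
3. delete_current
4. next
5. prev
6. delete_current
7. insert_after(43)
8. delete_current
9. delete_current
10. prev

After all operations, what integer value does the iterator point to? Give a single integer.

Answer: 7

Derivation:
After 1 (insert_before(12)): list=[12, 2, 1, 7, 4, 9] cursor@2
After 2 (prev): list=[12, 2, 1, 7, 4, 9] cursor@12
After 3 (delete_current): list=[2, 1, 7, 4, 9] cursor@2
After 4 (next): list=[2, 1, 7, 4, 9] cursor@1
After 5 (prev): list=[2, 1, 7, 4, 9] cursor@2
After 6 (delete_current): list=[1, 7, 4, 9] cursor@1
After 7 (insert_after(43)): list=[1, 43, 7, 4, 9] cursor@1
After 8 (delete_current): list=[43, 7, 4, 9] cursor@43
After 9 (delete_current): list=[7, 4, 9] cursor@7
After 10 (prev): list=[7, 4, 9] cursor@7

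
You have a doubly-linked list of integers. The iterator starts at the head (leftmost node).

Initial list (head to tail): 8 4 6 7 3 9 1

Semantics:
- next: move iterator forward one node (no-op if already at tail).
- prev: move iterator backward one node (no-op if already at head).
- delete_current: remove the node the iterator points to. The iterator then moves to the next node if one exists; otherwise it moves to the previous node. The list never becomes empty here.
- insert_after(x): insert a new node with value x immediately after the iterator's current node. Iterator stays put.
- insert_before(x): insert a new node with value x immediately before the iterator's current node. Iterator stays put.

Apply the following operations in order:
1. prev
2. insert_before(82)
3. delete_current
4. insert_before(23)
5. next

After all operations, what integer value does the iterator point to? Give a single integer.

After 1 (prev): list=[8, 4, 6, 7, 3, 9, 1] cursor@8
After 2 (insert_before(82)): list=[82, 8, 4, 6, 7, 3, 9, 1] cursor@8
After 3 (delete_current): list=[82, 4, 6, 7, 3, 9, 1] cursor@4
After 4 (insert_before(23)): list=[82, 23, 4, 6, 7, 3, 9, 1] cursor@4
After 5 (next): list=[82, 23, 4, 6, 7, 3, 9, 1] cursor@6

Answer: 6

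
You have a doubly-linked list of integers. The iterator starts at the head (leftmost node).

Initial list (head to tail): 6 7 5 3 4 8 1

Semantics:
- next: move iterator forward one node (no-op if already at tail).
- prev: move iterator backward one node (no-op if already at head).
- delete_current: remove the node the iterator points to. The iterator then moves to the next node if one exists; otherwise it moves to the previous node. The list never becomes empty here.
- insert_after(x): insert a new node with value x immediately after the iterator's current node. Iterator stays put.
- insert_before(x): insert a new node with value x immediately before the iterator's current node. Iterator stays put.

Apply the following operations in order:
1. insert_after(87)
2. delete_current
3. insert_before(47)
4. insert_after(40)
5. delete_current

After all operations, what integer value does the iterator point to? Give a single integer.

After 1 (insert_after(87)): list=[6, 87, 7, 5, 3, 4, 8, 1] cursor@6
After 2 (delete_current): list=[87, 7, 5, 3, 4, 8, 1] cursor@87
After 3 (insert_before(47)): list=[47, 87, 7, 5, 3, 4, 8, 1] cursor@87
After 4 (insert_after(40)): list=[47, 87, 40, 7, 5, 3, 4, 8, 1] cursor@87
After 5 (delete_current): list=[47, 40, 7, 5, 3, 4, 8, 1] cursor@40

Answer: 40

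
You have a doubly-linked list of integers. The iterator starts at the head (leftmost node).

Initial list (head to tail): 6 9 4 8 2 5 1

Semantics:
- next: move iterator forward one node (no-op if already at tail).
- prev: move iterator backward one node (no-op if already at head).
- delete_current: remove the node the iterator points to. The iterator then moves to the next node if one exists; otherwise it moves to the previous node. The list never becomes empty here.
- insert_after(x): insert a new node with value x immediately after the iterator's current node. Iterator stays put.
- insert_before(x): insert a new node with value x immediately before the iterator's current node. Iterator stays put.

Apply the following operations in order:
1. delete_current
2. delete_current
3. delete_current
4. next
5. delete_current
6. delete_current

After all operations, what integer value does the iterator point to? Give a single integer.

After 1 (delete_current): list=[9, 4, 8, 2, 5, 1] cursor@9
After 2 (delete_current): list=[4, 8, 2, 5, 1] cursor@4
After 3 (delete_current): list=[8, 2, 5, 1] cursor@8
After 4 (next): list=[8, 2, 5, 1] cursor@2
After 5 (delete_current): list=[8, 5, 1] cursor@5
After 6 (delete_current): list=[8, 1] cursor@1

Answer: 1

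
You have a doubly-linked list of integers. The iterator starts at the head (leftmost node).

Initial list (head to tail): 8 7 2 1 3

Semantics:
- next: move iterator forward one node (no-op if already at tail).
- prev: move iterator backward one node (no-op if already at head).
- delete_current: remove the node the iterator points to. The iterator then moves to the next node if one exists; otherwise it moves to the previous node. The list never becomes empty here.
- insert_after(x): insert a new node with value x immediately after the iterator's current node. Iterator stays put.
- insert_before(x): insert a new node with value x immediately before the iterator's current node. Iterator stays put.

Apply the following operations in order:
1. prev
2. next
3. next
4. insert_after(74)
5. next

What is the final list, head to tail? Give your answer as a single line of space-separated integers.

Answer: 8 7 2 74 1 3

Derivation:
After 1 (prev): list=[8, 7, 2, 1, 3] cursor@8
After 2 (next): list=[8, 7, 2, 1, 3] cursor@7
After 3 (next): list=[8, 7, 2, 1, 3] cursor@2
After 4 (insert_after(74)): list=[8, 7, 2, 74, 1, 3] cursor@2
After 5 (next): list=[8, 7, 2, 74, 1, 3] cursor@74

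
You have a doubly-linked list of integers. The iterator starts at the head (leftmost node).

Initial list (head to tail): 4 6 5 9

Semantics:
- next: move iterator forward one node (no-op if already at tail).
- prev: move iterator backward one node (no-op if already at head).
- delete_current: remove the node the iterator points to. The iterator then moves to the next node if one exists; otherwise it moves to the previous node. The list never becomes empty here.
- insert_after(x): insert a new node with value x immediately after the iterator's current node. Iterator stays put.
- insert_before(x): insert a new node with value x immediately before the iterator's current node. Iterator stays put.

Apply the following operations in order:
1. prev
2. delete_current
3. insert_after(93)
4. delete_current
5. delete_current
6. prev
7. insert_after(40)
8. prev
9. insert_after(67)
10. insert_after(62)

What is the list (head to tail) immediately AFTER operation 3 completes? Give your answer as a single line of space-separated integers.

After 1 (prev): list=[4, 6, 5, 9] cursor@4
After 2 (delete_current): list=[6, 5, 9] cursor@6
After 3 (insert_after(93)): list=[6, 93, 5, 9] cursor@6

Answer: 6 93 5 9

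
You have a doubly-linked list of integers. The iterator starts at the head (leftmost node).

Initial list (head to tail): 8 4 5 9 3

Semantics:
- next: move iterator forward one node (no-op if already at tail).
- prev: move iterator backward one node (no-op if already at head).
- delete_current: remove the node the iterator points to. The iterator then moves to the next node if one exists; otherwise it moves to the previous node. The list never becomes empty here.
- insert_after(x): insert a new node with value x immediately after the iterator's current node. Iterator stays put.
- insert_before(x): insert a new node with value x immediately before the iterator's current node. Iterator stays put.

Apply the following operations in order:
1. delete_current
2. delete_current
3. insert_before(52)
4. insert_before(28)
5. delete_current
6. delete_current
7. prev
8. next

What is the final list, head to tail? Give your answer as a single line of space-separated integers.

Answer: 52 28 3

Derivation:
After 1 (delete_current): list=[4, 5, 9, 3] cursor@4
After 2 (delete_current): list=[5, 9, 3] cursor@5
After 3 (insert_before(52)): list=[52, 5, 9, 3] cursor@5
After 4 (insert_before(28)): list=[52, 28, 5, 9, 3] cursor@5
After 5 (delete_current): list=[52, 28, 9, 3] cursor@9
After 6 (delete_current): list=[52, 28, 3] cursor@3
After 7 (prev): list=[52, 28, 3] cursor@28
After 8 (next): list=[52, 28, 3] cursor@3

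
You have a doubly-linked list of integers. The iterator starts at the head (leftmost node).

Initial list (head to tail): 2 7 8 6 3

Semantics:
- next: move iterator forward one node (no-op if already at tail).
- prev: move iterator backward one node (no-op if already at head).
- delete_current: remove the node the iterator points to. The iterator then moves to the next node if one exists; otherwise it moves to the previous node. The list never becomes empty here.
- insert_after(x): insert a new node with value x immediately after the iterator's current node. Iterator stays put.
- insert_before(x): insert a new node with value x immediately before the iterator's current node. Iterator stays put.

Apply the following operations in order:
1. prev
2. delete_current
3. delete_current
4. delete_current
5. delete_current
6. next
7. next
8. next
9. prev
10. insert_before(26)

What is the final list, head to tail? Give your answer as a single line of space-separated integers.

Answer: 26 3

Derivation:
After 1 (prev): list=[2, 7, 8, 6, 3] cursor@2
After 2 (delete_current): list=[7, 8, 6, 3] cursor@7
After 3 (delete_current): list=[8, 6, 3] cursor@8
After 4 (delete_current): list=[6, 3] cursor@6
After 5 (delete_current): list=[3] cursor@3
After 6 (next): list=[3] cursor@3
After 7 (next): list=[3] cursor@3
After 8 (next): list=[3] cursor@3
After 9 (prev): list=[3] cursor@3
After 10 (insert_before(26)): list=[26, 3] cursor@3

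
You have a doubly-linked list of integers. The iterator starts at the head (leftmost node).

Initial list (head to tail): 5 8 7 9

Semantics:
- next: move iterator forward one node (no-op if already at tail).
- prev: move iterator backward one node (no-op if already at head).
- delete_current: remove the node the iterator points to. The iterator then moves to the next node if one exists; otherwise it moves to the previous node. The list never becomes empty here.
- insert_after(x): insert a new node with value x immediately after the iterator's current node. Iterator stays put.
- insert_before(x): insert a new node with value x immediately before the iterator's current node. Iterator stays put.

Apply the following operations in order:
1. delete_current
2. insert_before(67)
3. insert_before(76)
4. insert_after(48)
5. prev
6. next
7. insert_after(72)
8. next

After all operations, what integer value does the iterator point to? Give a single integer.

After 1 (delete_current): list=[8, 7, 9] cursor@8
After 2 (insert_before(67)): list=[67, 8, 7, 9] cursor@8
After 3 (insert_before(76)): list=[67, 76, 8, 7, 9] cursor@8
After 4 (insert_after(48)): list=[67, 76, 8, 48, 7, 9] cursor@8
After 5 (prev): list=[67, 76, 8, 48, 7, 9] cursor@76
After 6 (next): list=[67, 76, 8, 48, 7, 9] cursor@8
After 7 (insert_after(72)): list=[67, 76, 8, 72, 48, 7, 9] cursor@8
After 8 (next): list=[67, 76, 8, 72, 48, 7, 9] cursor@72

Answer: 72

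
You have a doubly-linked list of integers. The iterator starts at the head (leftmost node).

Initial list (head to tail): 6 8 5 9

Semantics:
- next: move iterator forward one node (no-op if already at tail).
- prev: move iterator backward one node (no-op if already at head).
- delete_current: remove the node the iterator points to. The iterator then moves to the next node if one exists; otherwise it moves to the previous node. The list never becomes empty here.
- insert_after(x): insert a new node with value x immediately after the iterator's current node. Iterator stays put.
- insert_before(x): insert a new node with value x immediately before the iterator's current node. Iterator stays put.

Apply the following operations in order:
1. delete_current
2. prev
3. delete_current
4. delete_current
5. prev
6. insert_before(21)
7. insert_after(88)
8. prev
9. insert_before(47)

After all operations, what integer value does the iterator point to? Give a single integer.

Answer: 21

Derivation:
After 1 (delete_current): list=[8, 5, 9] cursor@8
After 2 (prev): list=[8, 5, 9] cursor@8
After 3 (delete_current): list=[5, 9] cursor@5
After 4 (delete_current): list=[9] cursor@9
After 5 (prev): list=[9] cursor@9
After 6 (insert_before(21)): list=[21, 9] cursor@9
After 7 (insert_after(88)): list=[21, 9, 88] cursor@9
After 8 (prev): list=[21, 9, 88] cursor@21
After 9 (insert_before(47)): list=[47, 21, 9, 88] cursor@21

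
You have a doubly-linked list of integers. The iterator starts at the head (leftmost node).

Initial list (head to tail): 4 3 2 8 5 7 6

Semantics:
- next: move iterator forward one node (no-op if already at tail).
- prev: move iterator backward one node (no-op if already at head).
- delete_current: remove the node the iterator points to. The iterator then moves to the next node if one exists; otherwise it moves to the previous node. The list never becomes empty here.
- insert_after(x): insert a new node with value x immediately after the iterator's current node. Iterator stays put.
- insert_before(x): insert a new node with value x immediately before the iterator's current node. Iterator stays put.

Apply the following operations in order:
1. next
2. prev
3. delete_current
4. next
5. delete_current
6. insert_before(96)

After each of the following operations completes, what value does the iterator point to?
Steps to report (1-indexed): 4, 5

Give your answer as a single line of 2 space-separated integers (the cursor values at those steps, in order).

Answer: 2 8

Derivation:
After 1 (next): list=[4, 3, 2, 8, 5, 7, 6] cursor@3
After 2 (prev): list=[4, 3, 2, 8, 5, 7, 6] cursor@4
After 3 (delete_current): list=[3, 2, 8, 5, 7, 6] cursor@3
After 4 (next): list=[3, 2, 8, 5, 7, 6] cursor@2
After 5 (delete_current): list=[3, 8, 5, 7, 6] cursor@8
After 6 (insert_before(96)): list=[3, 96, 8, 5, 7, 6] cursor@8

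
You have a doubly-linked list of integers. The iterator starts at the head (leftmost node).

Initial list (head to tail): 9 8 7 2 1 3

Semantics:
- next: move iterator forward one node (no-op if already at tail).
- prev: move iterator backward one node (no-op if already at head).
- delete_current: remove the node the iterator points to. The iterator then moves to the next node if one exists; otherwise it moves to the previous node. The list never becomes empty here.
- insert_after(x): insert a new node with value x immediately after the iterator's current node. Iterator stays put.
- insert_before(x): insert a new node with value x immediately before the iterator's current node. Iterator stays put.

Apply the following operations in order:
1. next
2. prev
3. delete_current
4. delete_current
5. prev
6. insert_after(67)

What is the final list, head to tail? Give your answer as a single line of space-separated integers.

After 1 (next): list=[9, 8, 7, 2, 1, 3] cursor@8
After 2 (prev): list=[9, 8, 7, 2, 1, 3] cursor@9
After 3 (delete_current): list=[8, 7, 2, 1, 3] cursor@8
After 4 (delete_current): list=[7, 2, 1, 3] cursor@7
After 5 (prev): list=[7, 2, 1, 3] cursor@7
After 6 (insert_after(67)): list=[7, 67, 2, 1, 3] cursor@7

Answer: 7 67 2 1 3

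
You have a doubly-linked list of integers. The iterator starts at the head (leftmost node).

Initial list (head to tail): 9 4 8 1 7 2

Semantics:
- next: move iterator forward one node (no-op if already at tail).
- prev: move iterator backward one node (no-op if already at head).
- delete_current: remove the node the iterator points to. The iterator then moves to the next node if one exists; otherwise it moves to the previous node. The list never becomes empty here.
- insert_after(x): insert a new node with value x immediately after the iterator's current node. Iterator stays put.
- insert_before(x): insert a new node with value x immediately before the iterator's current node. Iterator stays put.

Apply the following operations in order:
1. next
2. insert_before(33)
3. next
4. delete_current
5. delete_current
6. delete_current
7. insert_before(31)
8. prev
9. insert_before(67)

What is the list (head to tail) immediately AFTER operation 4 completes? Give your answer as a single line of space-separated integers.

After 1 (next): list=[9, 4, 8, 1, 7, 2] cursor@4
After 2 (insert_before(33)): list=[9, 33, 4, 8, 1, 7, 2] cursor@4
After 3 (next): list=[9, 33, 4, 8, 1, 7, 2] cursor@8
After 4 (delete_current): list=[9, 33, 4, 1, 7, 2] cursor@1

Answer: 9 33 4 1 7 2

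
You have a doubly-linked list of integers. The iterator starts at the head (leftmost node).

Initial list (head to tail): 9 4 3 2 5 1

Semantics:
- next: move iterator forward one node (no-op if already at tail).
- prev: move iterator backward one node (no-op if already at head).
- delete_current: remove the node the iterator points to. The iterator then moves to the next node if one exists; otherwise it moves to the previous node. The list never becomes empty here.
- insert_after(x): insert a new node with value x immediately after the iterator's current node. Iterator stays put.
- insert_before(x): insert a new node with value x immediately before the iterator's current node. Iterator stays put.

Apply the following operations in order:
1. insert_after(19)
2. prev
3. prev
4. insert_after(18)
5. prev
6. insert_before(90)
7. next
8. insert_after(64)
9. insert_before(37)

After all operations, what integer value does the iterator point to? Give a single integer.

After 1 (insert_after(19)): list=[9, 19, 4, 3, 2, 5, 1] cursor@9
After 2 (prev): list=[9, 19, 4, 3, 2, 5, 1] cursor@9
After 3 (prev): list=[9, 19, 4, 3, 2, 5, 1] cursor@9
After 4 (insert_after(18)): list=[9, 18, 19, 4, 3, 2, 5, 1] cursor@9
After 5 (prev): list=[9, 18, 19, 4, 3, 2, 5, 1] cursor@9
After 6 (insert_before(90)): list=[90, 9, 18, 19, 4, 3, 2, 5, 1] cursor@9
After 7 (next): list=[90, 9, 18, 19, 4, 3, 2, 5, 1] cursor@18
After 8 (insert_after(64)): list=[90, 9, 18, 64, 19, 4, 3, 2, 5, 1] cursor@18
After 9 (insert_before(37)): list=[90, 9, 37, 18, 64, 19, 4, 3, 2, 5, 1] cursor@18

Answer: 18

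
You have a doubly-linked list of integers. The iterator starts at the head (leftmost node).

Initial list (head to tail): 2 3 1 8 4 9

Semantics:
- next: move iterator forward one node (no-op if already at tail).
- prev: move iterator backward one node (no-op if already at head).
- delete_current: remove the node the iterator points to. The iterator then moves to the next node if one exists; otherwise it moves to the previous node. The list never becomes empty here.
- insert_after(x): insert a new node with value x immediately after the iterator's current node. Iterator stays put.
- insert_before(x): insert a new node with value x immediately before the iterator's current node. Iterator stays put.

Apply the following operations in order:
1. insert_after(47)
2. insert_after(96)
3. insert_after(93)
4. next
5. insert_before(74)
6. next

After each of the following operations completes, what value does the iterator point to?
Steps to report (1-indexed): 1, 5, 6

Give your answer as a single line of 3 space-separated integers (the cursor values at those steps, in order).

Answer: 2 93 96

Derivation:
After 1 (insert_after(47)): list=[2, 47, 3, 1, 8, 4, 9] cursor@2
After 2 (insert_after(96)): list=[2, 96, 47, 3, 1, 8, 4, 9] cursor@2
After 3 (insert_after(93)): list=[2, 93, 96, 47, 3, 1, 8, 4, 9] cursor@2
After 4 (next): list=[2, 93, 96, 47, 3, 1, 8, 4, 9] cursor@93
After 5 (insert_before(74)): list=[2, 74, 93, 96, 47, 3, 1, 8, 4, 9] cursor@93
After 6 (next): list=[2, 74, 93, 96, 47, 3, 1, 8, 4, 9] cursor@96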